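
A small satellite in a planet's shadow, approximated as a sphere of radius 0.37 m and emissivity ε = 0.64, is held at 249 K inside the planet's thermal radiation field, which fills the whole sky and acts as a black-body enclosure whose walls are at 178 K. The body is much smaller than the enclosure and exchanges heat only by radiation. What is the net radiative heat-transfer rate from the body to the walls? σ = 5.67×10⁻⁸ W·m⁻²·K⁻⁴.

P_net ≈ 177 W

For a small grey body in a large enclosure: P_net = εσA(T_body⁴ − T_wall⁴).
A = 4πr² = 1.720 m²; T_body⁴ − T_wall⁴ = 3.844×10⁹ − 1.004×10⁹ = 2.840×10⁹ K⁴.
|P_net| = 0.64·5.67×10⁻⁸·1.720·2.840×10⁹.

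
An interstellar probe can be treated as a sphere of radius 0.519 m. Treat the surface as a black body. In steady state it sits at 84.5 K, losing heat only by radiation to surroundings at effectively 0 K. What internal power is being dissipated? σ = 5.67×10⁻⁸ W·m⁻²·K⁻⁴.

P ≈ 9.78 W

Steady state: P = εσA T⁴.
A = 4πr² = 3.385 m²; T⁴ = (84.5)⁴ = 5.098×10⁷ K⁴.
P = 1.0 × 5.67×10⁻⁸ × 3.385 × 5.098×10⁷.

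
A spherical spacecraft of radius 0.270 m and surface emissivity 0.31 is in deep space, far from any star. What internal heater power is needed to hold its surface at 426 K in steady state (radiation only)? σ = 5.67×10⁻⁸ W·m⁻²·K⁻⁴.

P ≈ 530 W

P = εσ·4πr²·T⁴.
4πr² = 0.9161 m²; T⁴ = 3.293×10¹⁰ K⁴.
P = 0.31·5.67×10⁻⁸·0.9161·3.293×10¹⁰.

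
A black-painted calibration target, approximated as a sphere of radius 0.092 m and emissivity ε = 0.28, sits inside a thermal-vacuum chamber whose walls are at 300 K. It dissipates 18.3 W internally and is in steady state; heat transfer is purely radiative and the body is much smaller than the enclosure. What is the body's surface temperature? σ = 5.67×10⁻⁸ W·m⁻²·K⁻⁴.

For a small grey body in a large enclosure, net radiated power = εσA(T⁴ − T_w⁴).
Steady state: P = εσA(T⁴ − T_w⁴) with A = 4πr² = 0.1064 m².
T⁴ = P/(εσA) + T_w⁴ = 18.3/(0.28·5.67×10⁻⁸·0.1064) + (300)⁴
    = 1.084×10¹⁰ + 8.100×10⁹ = 1.894×10¹⁰ K⁴.

T ≈ 371 K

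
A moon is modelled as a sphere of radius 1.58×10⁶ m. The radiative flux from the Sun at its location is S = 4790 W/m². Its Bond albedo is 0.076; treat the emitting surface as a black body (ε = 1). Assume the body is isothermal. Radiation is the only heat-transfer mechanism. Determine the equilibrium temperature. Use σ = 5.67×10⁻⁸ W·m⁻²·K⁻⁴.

T ≈ 374 K

At equilibrium, absorbed power = emitted power.
Absorbing cross-section = πr² = 7.843×10¹² m²; emitting surface = 4πr² = 3.137×10¹³ m² (ratio 4).
(1−a)S·A_cross = εσ·A_surf·T⁴  ⇒  T⁴ = (1−a)S/(4σ).
T⁴ = 0.924·4790/(4·5.67×10⁻⁸) = 1.951×10¹⁰ K⁴.
T = (1.951×10¹⁰)^(1/4).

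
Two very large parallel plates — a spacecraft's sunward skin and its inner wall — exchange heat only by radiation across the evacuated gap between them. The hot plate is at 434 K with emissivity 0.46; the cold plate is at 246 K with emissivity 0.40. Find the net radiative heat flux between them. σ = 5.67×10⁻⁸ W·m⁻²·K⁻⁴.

For two infinite grey parallel plates, q = σ(T₁⁴ − T₂⁴)/(1/ε₁ + 1/ε₂ − 1).
T₁⁴ − T₂⁴ = 3.548×10¹⁰ − 3.662×10⁹ = 3.182×10¹⁰ K⁴.
1/ε₁ + 1/ε₂ − 1 = 2.174 + 2.500 − 1 = 3.674.
q = 5.67×10⁻⁸ × 3.182×10¹⁰ / 3.674.

q ≈ 491 W/m²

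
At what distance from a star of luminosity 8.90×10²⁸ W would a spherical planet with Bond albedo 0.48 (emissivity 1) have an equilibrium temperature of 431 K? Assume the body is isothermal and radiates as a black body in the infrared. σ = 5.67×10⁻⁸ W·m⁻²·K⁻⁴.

For an isothermal black-emitting sphere, (1−a)S·πr² = σ·4πr²·T⁴ ⇒ S = 4σT⁴/(1−a).
S = 4·5.67×10⁻⁸·(431)⁴/0.520 = 15050 W/m².
Flux falls as S = L/(4πd²), so d = √(L/(4πS)) = √(8.90×10²⁸/(4π·15050)).

d ≈ 6.86×10¹¹ m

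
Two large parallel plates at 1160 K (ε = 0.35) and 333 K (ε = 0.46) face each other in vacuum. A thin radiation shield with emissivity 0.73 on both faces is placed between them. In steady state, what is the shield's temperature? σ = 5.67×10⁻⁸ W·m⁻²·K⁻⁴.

T_s ≈ 947 K

In steady state the net flux on the hot side equals that on the cold side.
σ(T₁⁴−T_s⁴)/D₁ = σ(T_s⁴−T₂⁴)/D₂, with D₁ = 1/ε₁+1/ε_s−1 = 3.227, D₂ = 1/ε_s+1/ε₂−1 = 2.544.
Solve for T_s⁴: T_s⁴ = (D₂·T₁⁴ + D₁·T₂⁴)/(D₁+D₂) = 8.050×10¹¹ K⁴.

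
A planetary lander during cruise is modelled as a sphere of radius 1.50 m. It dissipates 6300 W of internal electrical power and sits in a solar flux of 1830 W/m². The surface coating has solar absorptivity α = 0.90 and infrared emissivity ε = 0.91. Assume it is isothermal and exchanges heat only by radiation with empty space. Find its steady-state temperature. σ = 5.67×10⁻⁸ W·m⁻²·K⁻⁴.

At steady state, absorbed solar power + internal power = radiated power.
Absorbed: α·S·A_cross = 0.90·1830·7.069 = 11640 W (cross-section πr²).
Total input = 11640 + 6300 = 17940 W.
Radiated: εσ·A_surf·T⁴ with A_surf = 4πr² = 28.27 m².
T⁴ = 17940/(0.91·5.67×10⁻⁸·28.27) = 1.230×10¹⁰ K⁴.

T ≈ 333 K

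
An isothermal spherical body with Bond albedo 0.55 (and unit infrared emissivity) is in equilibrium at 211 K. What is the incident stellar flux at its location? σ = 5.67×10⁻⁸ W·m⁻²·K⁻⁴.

(1−a)S·πr² = σ·4πr²·T⁴ ⇒ S = 4σT⁴/(1−a).
S = 4·5.67×10⁻⁸·1.982×10⁹/0.450.

S ≈ 999 W/m²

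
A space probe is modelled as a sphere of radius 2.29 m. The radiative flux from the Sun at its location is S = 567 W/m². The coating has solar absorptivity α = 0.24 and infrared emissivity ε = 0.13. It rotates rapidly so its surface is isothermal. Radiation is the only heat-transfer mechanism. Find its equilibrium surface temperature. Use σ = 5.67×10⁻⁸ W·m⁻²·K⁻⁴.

T ≈ 261 K

At equilibrium, absorbed power = emitted power.
Absorbing cross-section = πr² = 16.47 m²; emitting surface = 4πr² = 65.90 m² (ratio 4).
αS·A_cross = εσ·A_surf·T⁴  ⇒  T⁴ = αS/(ε·4σ).
T⁴ = 0.240·567/(0.13·4·5.67×10⁻⁸) = 4.615×10⁹ K⁴.
T = (4.615×10⁹)^(1/4).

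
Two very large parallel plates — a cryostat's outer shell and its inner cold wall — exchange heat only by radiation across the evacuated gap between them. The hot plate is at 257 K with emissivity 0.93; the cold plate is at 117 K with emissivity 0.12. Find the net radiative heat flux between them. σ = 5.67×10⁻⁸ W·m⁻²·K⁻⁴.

For two infinite grey parallel plates, q = σ(T₁⁴ − T₂⁴)/(1/ε₁ + 1/ε₂ − 1).
T₁⁴ − T₂⁴ = 4.362×10⁹ − 1.874×10⁸ = 4.175×10⁹ K⁴.
1/ε₁ + 1/ε₂ − 1 = 1.075 + 8.333 − 1 = 8.409.
q = 5.67×10⁻⁸ × 4.175×10⁹ / 8.409.

q ≈ 28.2 W/m²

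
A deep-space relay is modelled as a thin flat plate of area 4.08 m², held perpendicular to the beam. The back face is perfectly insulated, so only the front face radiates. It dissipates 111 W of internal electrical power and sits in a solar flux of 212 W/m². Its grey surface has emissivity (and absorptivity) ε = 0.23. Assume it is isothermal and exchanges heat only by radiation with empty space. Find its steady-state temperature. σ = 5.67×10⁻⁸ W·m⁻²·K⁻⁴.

At steady state, absorbed solar power + internal power = radiated power.
Absorbed: α·S·A_cross = 0.23·212·4.080 = 198.9 W (cross-section A).
Total input = 198.9 + 111 = 309.9 W.
Radiated: εσ·A_surf·T⁴ with A_surf = A = 4.080 m².
T⁴ = 309.9/(0.23·5.67×10⁻⁸·4.080) = 5.825×10⁹ K⁴.

T ≈ 276 K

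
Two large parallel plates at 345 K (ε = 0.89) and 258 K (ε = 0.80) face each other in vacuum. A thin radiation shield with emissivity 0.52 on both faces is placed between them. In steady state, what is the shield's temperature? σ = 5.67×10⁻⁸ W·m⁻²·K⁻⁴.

T_s ≈ 312 K

In steady state the net flux on the hot side equals that on the cold side.
σ(T₁⁴−T_s⁴)/D₁ = σ(T_s⁴−T₂⁴)/D₂, with D₁ = 1/ε₁+1/ε_s−1 = 2.047, D₂ = 1/ε_s+1/ε₂−1 = 2.173.
Solve for T_s⁴: T_s⁴ = (D₂·T₁⁴ + D₁·T₂⁴)/(D₁+D₂) = 9.445×10⁹ K⁴.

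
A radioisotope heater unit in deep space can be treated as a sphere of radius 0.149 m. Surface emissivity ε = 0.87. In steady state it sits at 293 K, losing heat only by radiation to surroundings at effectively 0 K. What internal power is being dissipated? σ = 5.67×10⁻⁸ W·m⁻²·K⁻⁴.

Steady state: P = εσA T⁴.
A = 4πr² = 0.2790 m²; T⁴ = (293)⁴ = 7.370×10⁹ K⁴.
P = 0.87 × 5.67×10⁻⁸ × 0.2790 × 7.370×10⁹.

P ≈ 101 W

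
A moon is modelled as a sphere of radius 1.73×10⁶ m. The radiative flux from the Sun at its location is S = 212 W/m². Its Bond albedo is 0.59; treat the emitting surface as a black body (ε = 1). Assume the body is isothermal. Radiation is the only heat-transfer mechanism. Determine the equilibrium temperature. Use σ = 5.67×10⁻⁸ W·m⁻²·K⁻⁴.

T ≈ 140 K

At equilibrium, absorbed power = emitted power.
Absorbing cross-section = πr² = 9.402×10¹² m²; emitting surface = 4πr² = 3.761×10¹³ m² (ratio 4).
(1−a)S·A_cross = εσ·A_surf·T⁴  ⇒  T⁴ = (1−a)S/(4σ).
T⁴ = 0.410·212/(4·5.67×10⁻⁸) = 3.832×10⁸ K⁴.
T = (3.832×10⁸)^(1/4).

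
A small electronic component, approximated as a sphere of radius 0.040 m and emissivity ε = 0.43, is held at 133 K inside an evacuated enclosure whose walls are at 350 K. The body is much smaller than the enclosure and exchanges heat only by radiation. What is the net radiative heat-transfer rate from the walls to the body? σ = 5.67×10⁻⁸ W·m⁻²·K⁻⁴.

P_net ≈ 7.20 W

For a small grey body in a large enclosure: P_net = εσA(T_body⁴ − T_wall⁴).
A = 4πr² = 0.02011 m²; T_body⁴ − T_wall⁴ = 3.129×10⁸ − 1.501×10¹⁰ = -1.469×10¹⁰ K⁴.
|P_net| = 0.43·5.67×10⁻⁸·0.02011·1.469×10¹⁰.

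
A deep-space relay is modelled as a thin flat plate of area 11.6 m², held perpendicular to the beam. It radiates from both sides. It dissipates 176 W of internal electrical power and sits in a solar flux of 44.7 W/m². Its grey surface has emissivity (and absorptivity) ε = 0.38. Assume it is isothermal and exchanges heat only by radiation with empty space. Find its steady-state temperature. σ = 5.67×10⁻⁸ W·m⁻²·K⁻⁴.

At steady state, absorbed solar power + internal power = radiated power.
Absorbed: α·S·A_cross = 0.38·44.7·11.60 = 197.0 W (cross-section A).
Total input = 197.0 + 176 = 373.0 W.
Radiated: εσ·A_surf·T⁴ with A_surf = 2A = 23.20 m².
T⁴ = 373.0/(0.38·5.67×10⁻⁸·23.20) = 7.463×10⁸ K⁴.

T ≈ 165 K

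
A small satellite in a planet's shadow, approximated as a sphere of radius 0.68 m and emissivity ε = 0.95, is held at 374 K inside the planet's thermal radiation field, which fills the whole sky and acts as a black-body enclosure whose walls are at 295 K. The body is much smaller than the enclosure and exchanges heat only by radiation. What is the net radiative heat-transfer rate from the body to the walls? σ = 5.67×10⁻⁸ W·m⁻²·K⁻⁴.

For a small grey body in a large enclosure: P_net = εσA(T_body⁴ − T_wall⁴).
A = 4πr² = 5.811 m²; T_body⁴ − T_wall⁴ = 1.957×10¹⁰ − 7.573×10⁹ = 1.199×10¹⁰ K⁴.
|P_net| = 0.95·5.67×10⁻⁸·5.811·1.199×10¹⁰.

P_net ≈ 3750 W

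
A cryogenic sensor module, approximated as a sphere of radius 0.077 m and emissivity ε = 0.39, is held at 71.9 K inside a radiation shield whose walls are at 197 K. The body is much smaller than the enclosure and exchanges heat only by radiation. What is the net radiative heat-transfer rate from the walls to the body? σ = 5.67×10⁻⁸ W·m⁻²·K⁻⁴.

For a small grey body in a large enclosure: P_net = εσA(T_body⁴ − T_wall⁴).
A = 4πr² = 0.07451 m²; T_body⁴ − T_wall⁴ = 2.672×10⁷ − 1.506×10⁹ = -1.479×10⁹ K⁴.
|P_net| = 0.39·5.67×10⁻⁸·0.07451·1.479×10⁹.

P_net ≈ 2.44 W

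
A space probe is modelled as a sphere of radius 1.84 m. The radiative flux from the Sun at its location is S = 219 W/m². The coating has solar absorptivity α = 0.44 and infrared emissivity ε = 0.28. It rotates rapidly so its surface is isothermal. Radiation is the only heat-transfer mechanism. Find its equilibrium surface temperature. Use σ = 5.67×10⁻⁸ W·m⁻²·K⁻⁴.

At equilibrium, absorbed power = emitted power.
Absorbing cross-section = πr² = 10.64 m²; emitting surface = 4πr² = 42.54 m² (ratio 4).
αS·A_cross = εσ·A_surf·T⁴  ⇒  T⁴ = αS/(ε·4σ).
T⁴ = 0.440·219/(0.28·4·5.67×10⁻⁸) = 1.517×10⁹ K⁴.
T = (1.517×10⁹)^(1/4).

T ≈ 197 K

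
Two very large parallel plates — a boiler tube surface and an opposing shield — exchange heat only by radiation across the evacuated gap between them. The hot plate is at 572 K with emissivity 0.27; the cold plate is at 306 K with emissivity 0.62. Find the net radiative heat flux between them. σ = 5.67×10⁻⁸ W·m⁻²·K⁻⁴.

q ≈ 1290 W/m²

For two infinite grey parallel plates, q = σ(T₁⁴ − T₂⁴)/(1/ε₁ + 1/ε₂ − 1).
T₁⁴ − T₂⁴ = 1.070×10¹¹ − 8.768×10⁹ = 9.828×10¹⁰ K⁴.
1/ε₁ + 1/ε₂ − 1 = 3.704 + 1.613 − 1 = 4.317.
q = 5.67×10⁻⁸ × 9.828×10¹⁰ / 4.317.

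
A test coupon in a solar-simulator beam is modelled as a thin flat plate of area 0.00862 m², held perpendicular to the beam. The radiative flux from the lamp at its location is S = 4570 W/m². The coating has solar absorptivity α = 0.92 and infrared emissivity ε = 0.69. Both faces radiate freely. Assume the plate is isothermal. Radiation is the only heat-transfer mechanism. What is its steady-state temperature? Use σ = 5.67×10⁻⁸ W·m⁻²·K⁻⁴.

T ≈ 481 K

At equilibrium, absorbed power = emitted power.
Absorbing cross-section = A = 0.008620 m²; emitting surface = 2A = 0.01724 m² (ratio 2).
αS·A_cross = εσ·A_surf·T⁴  ⇒  T⁴ = αS/(ε·2σ).
T⁴ = 0.920·4570/(0.69·2·5.67×10⁻⁸) = 5.373×10¹⁰ K⁴.
T = (5.373×10¹⁰)^(1/4).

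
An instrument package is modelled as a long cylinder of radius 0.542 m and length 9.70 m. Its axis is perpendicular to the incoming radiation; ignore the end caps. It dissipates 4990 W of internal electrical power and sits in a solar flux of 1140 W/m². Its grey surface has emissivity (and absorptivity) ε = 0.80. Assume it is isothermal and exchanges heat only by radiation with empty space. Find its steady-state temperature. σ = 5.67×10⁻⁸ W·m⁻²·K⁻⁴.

At steady state, absorbed solar power + internal power = radiated power.
Absorbed: α·S·A_cross = 0.80·1140·10.51 = 9589 W (cross-section 2rL).
Total input = 9589 + 4990 = 14580 W.
Radiated: εσ·A_surf·T⁴ with A_surf = 2πrL = 33.03 m².
T⁴ = 14580/(0.80·5.67×10⁻⁸·33.03) = 9.730×10⁹ K⁴.

T ≈ 314 K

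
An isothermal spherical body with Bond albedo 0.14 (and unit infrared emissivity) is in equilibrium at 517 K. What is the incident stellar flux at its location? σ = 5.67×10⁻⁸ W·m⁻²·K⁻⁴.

S ≈ 18800 W/m²

(1−a)S·πr² = σ·4πr²·T⁴ ⇒ S = 4σT⁴/(1−a).
S = 4·5.67×10⁻⁸·7.144×10¹⁰/0.860.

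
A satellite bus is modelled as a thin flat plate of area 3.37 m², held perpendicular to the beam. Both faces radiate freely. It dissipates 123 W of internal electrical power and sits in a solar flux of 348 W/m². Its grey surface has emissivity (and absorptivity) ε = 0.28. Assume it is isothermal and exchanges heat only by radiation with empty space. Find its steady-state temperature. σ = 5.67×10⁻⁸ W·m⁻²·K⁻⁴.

T ≈ 255 K

At steady state, absorbed solar power + internal power = radiated power.
Absorbed: α·S·A_cross = 0.28·348·3.370 = 328.4 W (cross-section A).
Total input = 328.4 + 123 = 451.4 W.
Radiated: εσ·A_surf·T⁴ with A_surf = 2A = 6.740 m².
T⁴ = 451.4/(0.28·5.67×10⁻⁸·6.740) = 4.218×10⁹ K⁴.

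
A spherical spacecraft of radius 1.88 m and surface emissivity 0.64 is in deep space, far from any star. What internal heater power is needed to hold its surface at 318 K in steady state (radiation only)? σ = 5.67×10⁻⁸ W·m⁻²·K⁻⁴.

P = εσ·4πr²·T⁴.
4πr² = 44.41 m²; T⁴ = 1.023×10¹⁰ K⁴.
P = 0.64·5.67×10⁻⁸·44.41·1.023×10¹⁰.

P ≈ 16500 W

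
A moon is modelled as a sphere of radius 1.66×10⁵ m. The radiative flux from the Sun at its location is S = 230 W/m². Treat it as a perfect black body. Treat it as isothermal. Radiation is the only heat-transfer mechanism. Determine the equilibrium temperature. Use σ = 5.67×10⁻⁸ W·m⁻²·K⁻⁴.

T ≈ 178 K

At equilibrium, absorbed power = emitted power.
Absorbing cross-section = πr² = 8.657×10¹⁰ m²; emitting surface = 4πr² = 3.463×10¹¹ m² (ratio 4).
S·A_cross = εσ·A_surf·T⁴  ⇒  T⁴ = S/(4σ).
T⁴ = 1.00·230/(4·5.67×10⁻⁸) = 1.014×10⁹ K⁴.
T = (1.014×10⁹)^(1/4).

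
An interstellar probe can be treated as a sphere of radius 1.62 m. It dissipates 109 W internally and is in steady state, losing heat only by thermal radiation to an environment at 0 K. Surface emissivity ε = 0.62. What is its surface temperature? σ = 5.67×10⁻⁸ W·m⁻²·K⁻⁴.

Steady state: internal power = radiated power, P = εσA T⁴.
Radiating area A = 4πr² = 32.98 m².
T⁴ = P/(εσA) = 109/(0.62·5.67×10⁻⁸·32.98) = 9.402×10⁷ K⁴.
T = (9.402×10⁷)^(1/4).

T ≈ 98.5 K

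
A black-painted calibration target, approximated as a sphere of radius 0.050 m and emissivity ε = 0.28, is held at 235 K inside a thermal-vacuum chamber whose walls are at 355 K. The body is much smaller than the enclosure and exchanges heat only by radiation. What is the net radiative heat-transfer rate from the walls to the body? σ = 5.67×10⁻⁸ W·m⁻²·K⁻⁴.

P_net ≈ 6.40 W

For a small grey body in a large enclosure: P_net = εσA(T_body⁴ − T_wall⁴).
A = 4πr² = 0.03142 m²; T_body⁴ − T_wall⁴ = 3.050×10⁹ − 1.588×10¹⁰ = -1.283×10¹⁰ K⁴.
|P_net| = 0.28·5.67×10⁻⁸·0.03142·1.283×10¹⁰.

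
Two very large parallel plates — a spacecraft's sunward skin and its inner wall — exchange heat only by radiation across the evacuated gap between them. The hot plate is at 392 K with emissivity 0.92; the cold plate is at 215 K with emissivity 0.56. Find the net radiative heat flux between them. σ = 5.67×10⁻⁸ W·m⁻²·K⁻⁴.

q ≈ 650 W/m²

For two infinite grey parallel plates, q = σ(T₁⁴ − T₂⁴)/(1/ε₁ + 1/ε₂ − 1).
T₁⁴ − T₂⁴ = 2.361×10¹⁰ − 2.137×10⁹ = 2.148×10¹⁰ K⁴.
1/ε₁ + 1/ε₂ − 1 = 1.087 + 1.786 − 1 = 1.873.
q = 5.67×10⁻⁸ × 2.148×10¹⁰ / 1.873.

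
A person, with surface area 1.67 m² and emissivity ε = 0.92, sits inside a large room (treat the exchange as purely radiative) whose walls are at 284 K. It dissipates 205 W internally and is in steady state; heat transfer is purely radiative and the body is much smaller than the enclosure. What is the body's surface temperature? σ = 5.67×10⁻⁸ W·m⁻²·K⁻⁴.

For a small grey body in a large enclosure, net radiated power = εσA(T⁴ − T_w⁴).
Steady state: P = εσA(T⁴ − T_w⁴) with A = 1.67 m².
T⁴ = P/(εσA) + T_w⁴ = 205/(0.92·5.67×10⁻⁸·1.670) + (284)⁴
    = 2.353×10⁹ + 6.505×10⁹ = 8.859×10⁹ K⁴.

T ≈ 307 K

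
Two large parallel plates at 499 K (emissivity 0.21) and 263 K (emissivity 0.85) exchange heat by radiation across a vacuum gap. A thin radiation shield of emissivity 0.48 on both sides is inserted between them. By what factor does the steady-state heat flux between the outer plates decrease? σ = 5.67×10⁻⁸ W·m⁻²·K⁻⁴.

factor ≈ 1.64

Without shield: q₀ = σΔ(T⁴)/(1/ε₁+1/ε₂−1) with denominator 4.938.
With shield the two gaps are in series; the resistances add: (1/ε₁+1/ε_s−1)+(1/ε_s+1/ε₂−1) = 5.845+2.260 = 8.105.
Heat-flux ratio q₀/q = 8.105/4.938.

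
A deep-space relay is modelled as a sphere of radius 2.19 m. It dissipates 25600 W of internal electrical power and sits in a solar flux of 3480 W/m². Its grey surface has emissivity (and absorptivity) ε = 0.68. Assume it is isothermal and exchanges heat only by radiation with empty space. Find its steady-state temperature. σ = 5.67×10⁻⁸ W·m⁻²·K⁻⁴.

At steady state, absorbed solar power + internal power = radiated power.
Absorbed: α·S·A_cross = 0.68·3480·15.07 = 35660 W (cross-section πr²).
Total input = 35660 + 25600 = 61260 W.
Radiated: εσ·A_surf·T⁴ with A_surf = 4πr² = 60.27 m².
T⁴ = 61260/(0.68·5.67×10⁻⁸·60.27) = 2.636×10¹⁰ K⁴.

T ≈ 403 K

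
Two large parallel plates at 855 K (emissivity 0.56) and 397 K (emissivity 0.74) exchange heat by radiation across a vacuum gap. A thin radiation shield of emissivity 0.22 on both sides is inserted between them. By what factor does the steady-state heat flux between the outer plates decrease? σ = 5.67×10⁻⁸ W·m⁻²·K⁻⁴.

factor ≈ 4.79

Without shield: q₀ = σΔ(T⁴)/(1/ε₁+1/ε₂−1) with denominator 2.137.
With shield the two gaps are in series; the resistances add: (1/ε₁+1/ε_s−1)+(1/ε_s+1/ε₂−1) = 5.331+4.897 = 10.23.
Heat-flux ratio q₀/q = 10.23/2.137.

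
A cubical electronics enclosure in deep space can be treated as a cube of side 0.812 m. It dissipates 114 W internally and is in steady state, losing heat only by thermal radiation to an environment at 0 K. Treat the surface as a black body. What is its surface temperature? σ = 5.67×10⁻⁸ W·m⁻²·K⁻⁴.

Steady state: internal power = radiated power, P = εσA T⁴.
Radiating area A = 6L² = 3.956 m².
T⁴ = P/(εσA) = 114/(1.0·5.67×10⁻⁸·3.956) = 5.082×10⁸ K⁴.
T = (5.082×10⁸)^(1/4).

T ≈ 150 K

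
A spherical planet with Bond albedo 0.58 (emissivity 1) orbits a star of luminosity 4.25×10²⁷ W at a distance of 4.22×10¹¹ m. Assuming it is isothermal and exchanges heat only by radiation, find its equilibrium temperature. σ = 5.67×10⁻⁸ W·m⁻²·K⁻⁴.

First find the stellar flux at distance d: S = L/(4πd²) = 4.25×10²⁷/(4π·(4.22×10¹¹)²) = 1899 W/m².
For an isothermal sphere, absorbed (1−a)S·πr² = emitted σ·4πr²·T⁴, so T⁴ = (1−a)S/(4σ).
T⁴ = 0.420·1899/(4·5.67×10⁻⁸) = 3.517×10⁹ K⁴.

T ≈ 244 K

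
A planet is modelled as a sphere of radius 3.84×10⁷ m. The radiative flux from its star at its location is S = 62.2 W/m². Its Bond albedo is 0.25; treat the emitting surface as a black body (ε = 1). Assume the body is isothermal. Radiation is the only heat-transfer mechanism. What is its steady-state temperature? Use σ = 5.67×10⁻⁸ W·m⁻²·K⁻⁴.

At equilibrium, absorbed power = emitted power.
Absorbing cross-section = πr² = 4.632×10¹⁵ m²; emitting surface = 4πr² = 1.853×10¹⁶ m² (ratio 4).
(1−a)S·A_cross = εσ·A_surf·T⁴  ⇒  T⁴ = (1−a)S/(4σ).
T⁴ = 0.750·62.2/(4·5.67×10⁻⁸) = 2.057×10⁸ K⁴.
T = (2.057×10⁸)^(1/4).

T ≈ 120 K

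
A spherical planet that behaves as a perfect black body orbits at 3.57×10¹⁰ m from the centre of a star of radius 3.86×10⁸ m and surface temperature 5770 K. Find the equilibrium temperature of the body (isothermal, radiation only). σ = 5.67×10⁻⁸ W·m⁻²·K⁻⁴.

The star's surface emits σT_*⁴; at distance d the flux is S = σT_*⁴(R_*/d)².
S = 5.67×10⁻⁸·(5770)⁴·(3.86×10⁸/3.57×10¹⁰)² = 7347 W/m².
For an isothermal sphere T⁴ = (1−a)S/(4σ) = 3.240×10¹⁰ K⁴.

T ≈ 424 K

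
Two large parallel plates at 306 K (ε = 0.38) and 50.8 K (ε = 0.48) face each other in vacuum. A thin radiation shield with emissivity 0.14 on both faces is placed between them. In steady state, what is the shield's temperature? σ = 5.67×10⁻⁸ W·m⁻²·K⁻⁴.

In steady state the net flux on the hot side equals that on the cold side.
σ(T₁⁴−T_s⁴)/D₁ = σ(T_s⁴−T₂⁴)/D₂, with D₁ = 1/ε₁+1/ε_s−1 = 8.774, D₂ = 1/ε_s+1/ε₂−1 = 8.226.
Solve for T_s⁴: T_s⁴ = (D₂·T₁⁴ + D₁·T₂⁴)/(D₁+D₂) = 4.246×10⁹ K⁴.

T_s ≈ 255 K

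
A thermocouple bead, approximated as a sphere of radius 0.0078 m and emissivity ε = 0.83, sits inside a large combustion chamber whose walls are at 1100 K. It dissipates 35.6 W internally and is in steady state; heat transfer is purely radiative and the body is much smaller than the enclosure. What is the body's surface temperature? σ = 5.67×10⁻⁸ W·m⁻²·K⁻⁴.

T ≈ 1250 K

For a small grey body in a large enclosure, net radiated power = εσA(T⁴ − T_w⁴).
Steady state: P = εσA(T⁴ − T_w⁴) with A = 4πr² = 7.645×10⁻⁴ m².
T⁴ = P/(εσA) + T_w⁴ = 35.6/(0.83·5.67×10⁻⁸·7.645×10⁻⁴) + (1100)⁴
    = 9.894×10¹¹ + 1.464×10¹² = 2.454×10¹² K⁴.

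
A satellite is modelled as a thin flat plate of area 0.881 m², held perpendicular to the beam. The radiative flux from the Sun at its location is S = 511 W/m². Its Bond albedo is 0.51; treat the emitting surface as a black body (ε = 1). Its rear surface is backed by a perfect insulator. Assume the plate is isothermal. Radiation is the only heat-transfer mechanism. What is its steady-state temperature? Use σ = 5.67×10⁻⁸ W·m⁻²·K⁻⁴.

At equilibrium, absorbed power = emitted power.
Absorbing cross-section = A = 0.8810 m²; emitting surface = A = 0.8810 m² (ratio 1).
(1−a)S·A_cross = εσ·A_surf·T⁴  ⇒  T⁴ = (1−a)S/(1σ).
T⁴ = 0.490·511/(1·5.67×10⁻⁸) = 4.416×10⁹ K⁴.
T = (4.416×10⁹)^(1/4).

T ≈ 258 K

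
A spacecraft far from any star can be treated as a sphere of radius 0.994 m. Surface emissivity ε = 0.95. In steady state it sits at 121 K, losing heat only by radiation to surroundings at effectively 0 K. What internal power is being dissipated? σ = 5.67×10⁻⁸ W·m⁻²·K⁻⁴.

Steady state: P = εσA T⁴.
A = 4πr² = 12.42 m²; T⁴ = (121)⁴ = 2.144×10⁸ K⁴.
P = 0.95 × 5.67×10⁻⁸ × 12.42 × 2.144×10⁸.

P ≈ 143 W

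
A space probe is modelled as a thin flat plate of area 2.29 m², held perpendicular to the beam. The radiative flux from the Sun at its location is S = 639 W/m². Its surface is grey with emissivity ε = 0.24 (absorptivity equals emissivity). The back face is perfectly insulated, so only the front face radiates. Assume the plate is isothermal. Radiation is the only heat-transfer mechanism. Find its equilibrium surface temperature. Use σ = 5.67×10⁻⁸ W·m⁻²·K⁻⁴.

At equilibrium, absorbed power = emitted power.
Absorbing cross-section = A = 2.290 m²; emitting surface = A = 2.290 m² (ratio 1).
εS·A_cross = εσ·A_surf·T⁴  ⇒  T⁴ = S/(1σ)   (ε cancels).
T⁴ = 639/(1·5.67×10⁻⁸) = 1.127×10¹⁰ K⁴.
T = (1.127×10¹⁰)^(1/4).

T ≈ 326 K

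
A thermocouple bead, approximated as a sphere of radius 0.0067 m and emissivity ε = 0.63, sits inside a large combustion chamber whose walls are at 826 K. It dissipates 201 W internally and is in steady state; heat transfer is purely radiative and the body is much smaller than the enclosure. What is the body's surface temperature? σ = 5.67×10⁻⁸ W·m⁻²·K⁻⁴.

T ≈ 1800 K

For a small grey body in a large enclosure, net radiated power = εσA(T⁴ − T_w⁴).
Steady state: P = εσA(T⁴ − T_w⁴) with A = 4πr² = 5.641×10⁻⁴ m².
T⁴ = P/(εσA) + T_w⁴ = 201/(0.63·5.67×10⁻⁸·5.641×10⁻⁴) + (826)⁴
    = 9.975×10¹² + 4.655×10¹¹ = 1.044×10¹³ K⁴.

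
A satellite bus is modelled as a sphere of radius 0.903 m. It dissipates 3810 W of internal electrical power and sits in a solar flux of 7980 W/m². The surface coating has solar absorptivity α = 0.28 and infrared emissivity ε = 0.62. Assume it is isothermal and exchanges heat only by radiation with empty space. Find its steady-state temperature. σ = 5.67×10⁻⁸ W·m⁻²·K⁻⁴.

T ≈ 403 K

At steady state, absorbed solar power + internal power = radiated power.
Absorbed: α·S·A_cross = 0.28·7980·2.562 = 5724 W (cross-section πr²).
Total input = 5724 + 3810 = 9534 W.
Radiated: εσ·A_surf·T⁴ with A_surf = 4πr² = 10.25 m².
T⁴ = 9534/(0.62·5.67×10⁻⁸·10.25) = 2.647×10¹⁰ K⁴.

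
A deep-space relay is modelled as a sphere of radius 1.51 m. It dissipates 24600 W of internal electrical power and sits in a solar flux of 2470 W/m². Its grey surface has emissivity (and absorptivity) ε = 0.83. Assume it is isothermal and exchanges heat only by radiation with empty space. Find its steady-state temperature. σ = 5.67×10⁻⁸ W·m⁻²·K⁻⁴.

T ≈ 413 K

At steady state, absorbed solar power + internal power = radiated power.
Absorbed: α·S·A_cross = 0.83·2470·7.163 = 14690 W (cross-section πr²).
Total input = 14690 + 24600 = 39290 W.
Radiated: εσ·A_surf·T⁴ with A_surf = 4πr² = 28.65 m².
T⁴ = 39290/(0.83·5.67×10⁻⁸·28.65) = 2.913×10¹⁰ K⁴.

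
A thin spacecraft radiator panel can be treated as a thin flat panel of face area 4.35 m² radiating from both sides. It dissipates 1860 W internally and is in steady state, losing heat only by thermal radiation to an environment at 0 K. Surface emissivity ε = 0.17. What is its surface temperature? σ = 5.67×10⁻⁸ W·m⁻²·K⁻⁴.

T ≈ 386 K

Steady state: internal power = radiated power, P = εσA T⁴.
Radiating area A = 2·4.35 = 8.700 m².
T⁴ = P/(εσA) = 1860/(0.17·5.67×10⁻⁸·8.700) = 2.218×10¹⁰ K⁴.
T = (2.218×10¹⁰)^(1/4).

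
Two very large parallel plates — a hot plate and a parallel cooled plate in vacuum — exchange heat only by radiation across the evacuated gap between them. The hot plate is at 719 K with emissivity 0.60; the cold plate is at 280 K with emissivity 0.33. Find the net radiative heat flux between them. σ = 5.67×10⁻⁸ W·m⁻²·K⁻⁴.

For two infinite grey parallel plates, q = σ(T₁⁴ − T₂⁴)/(1/ε₁ + 1/ε₂ − 1).
T₁⁴ − T₂⁴ = 2.672×10¹¹ − 6.147×10⁹ = 2.611×10¹¹ K⁴.
1/ε₁ + 1/ε₂ − 1 = 1.667 + 3.030 − 1 = 3.697.
q = 5.67×10⁻⁸ × 2.611×10¹¹ / 3.697.

q ≈ 4000 W/m²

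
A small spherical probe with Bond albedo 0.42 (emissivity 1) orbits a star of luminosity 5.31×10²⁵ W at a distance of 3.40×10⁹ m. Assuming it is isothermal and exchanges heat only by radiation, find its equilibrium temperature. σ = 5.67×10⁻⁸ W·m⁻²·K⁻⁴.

T ≈ 983 K

First find the stellar flux at distance d: S = L/(4πd²) = 5.31×10²⁵/(4π·(3.40×10⁹)²) = 3.655×10⁵ W/m².
For an isothermal sphere, absorbed (1−a)S·πr² = emitted σ·4πr²·T⁴, so T⁴ = (1−a)S/(4σ).
T⁴ = 0.580·3.655×10⁵/(4·5.67×10⁻⁸) = 9.348×10¹¹ K⁴.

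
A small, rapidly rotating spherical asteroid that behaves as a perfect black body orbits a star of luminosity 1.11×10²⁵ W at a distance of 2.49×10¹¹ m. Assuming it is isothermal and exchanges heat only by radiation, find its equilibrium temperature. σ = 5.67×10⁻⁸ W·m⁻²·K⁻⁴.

T ≈ 89.0 K

First find the stellar flux at distance d: S = L/(4πd²) = 1.11×10²⁵/(4π·(2.49×10¹¹)²) = 14.25 W/m².
For an isothermal sphere, absorbed (1−a)S·πr² = emitted σ·4πr²·T⁴, so T⁴ = (1−a)S/(4σ).
T⁴ = 1.00·14.25/(4·5.67×10⁻⁸) = 6.282×10⁷ K⁴.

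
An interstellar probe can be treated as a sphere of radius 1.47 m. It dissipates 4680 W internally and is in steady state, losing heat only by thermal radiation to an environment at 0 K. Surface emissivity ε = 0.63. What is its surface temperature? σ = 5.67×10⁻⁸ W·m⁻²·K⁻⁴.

T ≈ 264 K

Steady state: internal power = radiated power, P = εσA T⁴.
Radiating area A = 4πr² = 27.15 m².
T⁴ = P/(εσA) = 4680/(0.63·5.67×10⁻⁸·27.15) = 4.825×10⁹ K⁴.
T = (4.825×10⁹)^(1/4).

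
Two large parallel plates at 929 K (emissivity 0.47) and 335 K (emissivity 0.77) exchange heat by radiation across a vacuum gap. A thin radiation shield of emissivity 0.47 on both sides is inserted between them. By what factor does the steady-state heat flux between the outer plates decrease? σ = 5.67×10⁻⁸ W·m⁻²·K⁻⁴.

Without shield: q₀ = σΔ(T⁴)/(1/ε₁+1/ε₂−1) with denominator 2.426.
With shield the two gaps are in series; the resistances add: (1/ε₁+1/ε_s−1)+(1/ε_s+1/ε₂−1) = 3.255+2.426 = 5.682.
Heat-flux ratio q₀/q = 5.682/2.426.

factor ≈ 2.34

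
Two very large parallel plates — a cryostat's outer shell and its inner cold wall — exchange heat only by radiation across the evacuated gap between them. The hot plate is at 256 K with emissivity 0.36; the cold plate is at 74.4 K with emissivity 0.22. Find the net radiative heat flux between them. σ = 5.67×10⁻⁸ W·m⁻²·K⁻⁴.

q ≈ 38.2 W/m²

For two infinite grey parallel plates, q = σ(T₁⁴ − T₂⁴)/(1/ε₁ + 1/ε₂ − 1).
T₁⁴ − T₂⁴ = 4.295×10⁹ − 3.064×10⁷ = 4.264×10⁹ K⁴.
1/ε₁ + 1/ε₂ − 1 = 2.778 + 4.545 − 1 = 6.323.
q = 5.67×10⁻⁸ × 4.264×10⁹ / 6.323.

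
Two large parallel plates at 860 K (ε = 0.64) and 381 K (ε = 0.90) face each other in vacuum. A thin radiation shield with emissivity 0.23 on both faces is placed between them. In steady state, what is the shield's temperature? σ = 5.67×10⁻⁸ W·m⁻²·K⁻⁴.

In steady state the net flux on the hot side equals that on the cold side.
σ(T₁⁴−T_s⁴)/D₁ = σ(T_s⁴−T₂⁴)/D₂, with D₁ = 1/ε₁+1/ε_s−1 = 4.910, D₂ = 1/ε_s+1/ε₂−1 = 4.459.
Solve for T_s⁴: T_s⁴ = (D₂·T₁⁴ + D₁·T₂⁴)/(D₁+D₂) = 2.714×10¹¹ K⁴.

T_s ≈ 722 K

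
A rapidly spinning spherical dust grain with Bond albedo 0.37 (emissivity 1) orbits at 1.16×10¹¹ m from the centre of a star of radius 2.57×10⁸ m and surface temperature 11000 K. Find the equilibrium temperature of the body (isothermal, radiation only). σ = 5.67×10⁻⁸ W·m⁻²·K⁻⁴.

T ≈ 326 K

The star's surface emits σT_*⁴; at distance d the flux is S = σT_*⁴(R_*/d)².
S = 5.67×10⁻⁸·(11000)⁴·(2.57×10⁸/1.16×10¹¹)² = 4075 W/m².
For an isothermal sphere T⁴ = (1−a)S/(4σ) = 1.132×10¹⁰ K⁴.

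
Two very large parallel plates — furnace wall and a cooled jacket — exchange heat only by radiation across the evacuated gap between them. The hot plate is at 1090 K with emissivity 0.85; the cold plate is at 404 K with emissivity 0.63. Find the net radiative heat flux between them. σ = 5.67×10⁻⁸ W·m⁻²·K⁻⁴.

For two infinite grey parallel plates, q = σ(T₁⁴ − T₂⁴)/(1/ε₁ + 1/ε₂ − 1).
T₁⁴ − T₂⁴ = 1.412×10¹² − 2.664×10¹⁰ = 1.385×10¹² K⁴.
1/ε₁ + 1/ε₂ − 1 = 1.176 + 1.587 − 1 = 1.764.
q = 5.67×10⁻⁸ × 1.385×10¹² / 1.764.

q ≈ 44500 W/m²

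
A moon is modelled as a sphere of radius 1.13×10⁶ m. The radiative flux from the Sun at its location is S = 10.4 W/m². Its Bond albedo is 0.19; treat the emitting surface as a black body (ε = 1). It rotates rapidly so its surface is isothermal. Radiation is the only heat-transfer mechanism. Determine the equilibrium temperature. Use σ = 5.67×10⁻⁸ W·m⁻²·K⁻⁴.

At equilibrium, absorbed power = emitted power.
Absorbing cross-section = πr² = 4.011×10¹² m²; emitting surface = 4πr² = 1.605×10¹³ m² (ratio 4).
(1−a)S·A_cross = εσ·A_surf·T⁴  ⇒  T⁴ = (1−a)S/(4σ).
T⁴ = 0.810·10.4/(4·5.67×10⁻⁸) = 3.714×10⁷ K⁴.
T = (3.714×10⁷)^(1/4).

T ≈ 78.1 K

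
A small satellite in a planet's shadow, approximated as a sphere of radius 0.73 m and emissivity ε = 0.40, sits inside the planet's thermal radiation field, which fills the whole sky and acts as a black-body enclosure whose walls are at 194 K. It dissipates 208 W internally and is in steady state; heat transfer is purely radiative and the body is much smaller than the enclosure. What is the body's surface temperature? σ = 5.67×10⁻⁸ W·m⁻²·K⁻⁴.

T ≈ 230 K

For a small grey body in a large enclosure, net radiated power = εσA(T⁴ − T_w⁴).
Steady state: P = εσA(T⁴ − T_w⁴) with A = 4πr² = 6.697 m².
T⁴ = P/(εσA) + T_w⁴ = 208/(0.40·5.67×10⁻⁸·6.697) + (194)⁴
    = 1.370×10⁹ + 1.416×10⁹ = 2.786×10⁹ K⁴.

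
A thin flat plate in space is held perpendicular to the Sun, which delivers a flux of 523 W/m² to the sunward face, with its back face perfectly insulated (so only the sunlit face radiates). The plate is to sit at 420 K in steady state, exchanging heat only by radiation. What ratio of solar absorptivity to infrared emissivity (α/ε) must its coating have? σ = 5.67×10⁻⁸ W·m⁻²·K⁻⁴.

Balance: αS·A = εσ·1A·T⁴ ⇒ α/ε = σT⁴/S.
α/ε = 5.67×10⁻⁸·(420)⁴/523 = 5.67×10⁻⁸·3.112×10¹⁰/523.

α/ε ≈ 3.37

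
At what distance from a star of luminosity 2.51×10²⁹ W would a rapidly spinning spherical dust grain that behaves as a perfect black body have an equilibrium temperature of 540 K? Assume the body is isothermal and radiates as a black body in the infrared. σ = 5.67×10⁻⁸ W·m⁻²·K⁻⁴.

For an isothermal black-emitting sphere, (1−a)S·πr² = σ·4πr²·T⁴ ⇒ S = 4σT⁴/(1−a).
S = 4·5.67×10⁻⁸·(540)⁴/1.00 = 19280 W/m².
Flux falls as S = L/(4πd²), so d = √(L/(4πS)) = √(2.51×10²⁹/(4π·19280)).

d ≈ 1.02×10¹² m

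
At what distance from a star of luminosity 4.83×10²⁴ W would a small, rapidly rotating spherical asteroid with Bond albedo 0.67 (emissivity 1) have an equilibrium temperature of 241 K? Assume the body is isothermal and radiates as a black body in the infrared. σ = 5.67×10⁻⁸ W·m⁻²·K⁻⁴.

For an isothermal black-emitting sphere, (1−a)S·πr² = σ·4πr²·T⁴ ⇒ S = 4σT⁴/(1−a).
S = 4·5.67×10⁻⁸·(241)⁴/0.330 = 2318 W/m².
Flux falls as S = L/(4πd²), so d = √(L/(4πS)) = √(4.83×10²⁴/(4π·2318)).

d ≈ 1.29×10¹⁰ m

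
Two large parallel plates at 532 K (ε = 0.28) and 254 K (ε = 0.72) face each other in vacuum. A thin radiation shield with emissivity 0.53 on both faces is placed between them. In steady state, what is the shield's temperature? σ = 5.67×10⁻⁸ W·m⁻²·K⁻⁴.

T_s ≈ 416 K

In steady state the net flux on the hot side equals that on the cold side.
σ(T₁⁴−T_s⁴)/D₁ = σ(T_s⁴−T₂⁴)/D₂, with D₁ = 1/ε₁+1/ε_s−1 = 4.458, D₂ = 1/ε_s+1/ε₂−1 = 2.276.
Solve for T_s⁴: T_s⁴ = (D₂·T₁⁴ + D₁·T₂⁴)/(D₁+D₂) = 2.983×10¹⁰ K⁴.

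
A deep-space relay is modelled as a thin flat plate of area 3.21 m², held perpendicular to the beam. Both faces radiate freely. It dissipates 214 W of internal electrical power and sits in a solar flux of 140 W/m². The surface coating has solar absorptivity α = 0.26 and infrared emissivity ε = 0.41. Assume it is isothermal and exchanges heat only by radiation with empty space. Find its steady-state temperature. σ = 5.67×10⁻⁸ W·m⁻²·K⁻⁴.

At steady state, absorbed solar power + internal power = radiated power.
Absorbed: α·S·A_cross = 0.26·140·3.210 = 116.8 W (cross-section A).
Total input = 116.8 + 214 = 330.8 W.
Radiated: εσ·A_surf·T⁴ with A_surf = 2A = 6.420 m².
T⁴ = 330.8/(0.41·5.67×10⁻⁸·6.420) = 2.217×10⁹ K⁴.

T ≈ 217 K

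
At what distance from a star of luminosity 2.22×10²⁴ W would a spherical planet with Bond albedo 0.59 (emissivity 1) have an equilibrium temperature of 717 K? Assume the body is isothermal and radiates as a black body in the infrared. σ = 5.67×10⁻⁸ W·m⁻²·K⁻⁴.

d ≈ 1.10×10⁹ m

For an isothermal black-emitting sphere, (1−a)S·πr² = σ·4πr²·T⁴ ⇒ S = 4σT⁴/(1−a).
S = 4·5.67×10⁻⁸·(717)⁴/0.410 = 1.462×10⁵ W/m².
Flux falls as S = L/(4πd²), so d = √(L/(4πS)) = √(2.22×10²⁴/(4π·1.462×10⁵)).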